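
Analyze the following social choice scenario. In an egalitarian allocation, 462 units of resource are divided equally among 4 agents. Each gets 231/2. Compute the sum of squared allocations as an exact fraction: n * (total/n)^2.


Step 1: Each agent's share = 462/4 = 231/2
Step 2: Square of each share = (231/2)^2 = 53361/4
Step 3: Sum of squares = 4 * 53361/4 = 53361

53361


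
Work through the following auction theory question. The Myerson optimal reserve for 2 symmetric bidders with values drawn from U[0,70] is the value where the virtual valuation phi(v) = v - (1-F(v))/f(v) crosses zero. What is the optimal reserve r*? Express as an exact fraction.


Step 1: For U[0,70], F(v) = v/70 and f(v) = 1/70
Step 2: phi(v) = v - (1 - v/70)/(1/70) = v - (70 - v) = 2v - 70
Step 3: Set phi(r*) = 0: 2r* - 70 = 0
Step 4: r* = 70/2 = 35 (the number of bidders n = 2 does not enter)

35


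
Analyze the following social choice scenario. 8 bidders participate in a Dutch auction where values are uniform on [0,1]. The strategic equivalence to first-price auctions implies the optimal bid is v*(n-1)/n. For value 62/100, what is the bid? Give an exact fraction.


Step 1: Dutch auctions are strategically equivalent to first-price auctions
Step 2: The equilibrium bid is b(v) = v*(n-1)/n
Step 3: b = 31/50 * 7/8
Step 4: b = 217/400

217/400


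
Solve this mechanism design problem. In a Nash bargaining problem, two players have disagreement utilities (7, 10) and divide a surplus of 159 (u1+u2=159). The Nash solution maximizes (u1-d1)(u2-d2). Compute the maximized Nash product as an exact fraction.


Step 1: The Nash solution splits surplus symmetrically above the disagreement point
Step 2: u1 = (total + d1 - d2)/2 = (159 + 7 - 10)/2 = 78
Step 3: u2 = (total - d1 + d2)/2 = (159 - 7 + 10)/2 = 81
Step 4: Nash product = (78 - 7) * (81 - 10)
Step 5: = 71 * 71 = 5041

5041


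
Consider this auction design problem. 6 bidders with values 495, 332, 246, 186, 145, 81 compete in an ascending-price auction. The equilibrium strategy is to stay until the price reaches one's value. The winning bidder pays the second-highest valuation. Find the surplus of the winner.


Step 1: Identify the highest value: 495
Step 2: Identify the second-highest value: 332
Step 3: The final price = second-highest value = 332
Step 4: Surplus = 495 - 332 = 163

163


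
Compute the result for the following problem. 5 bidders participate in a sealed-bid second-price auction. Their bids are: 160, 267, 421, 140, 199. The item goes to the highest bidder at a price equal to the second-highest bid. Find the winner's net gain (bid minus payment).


Step 1: Sort bids in descending order: 421, 267, 199, 160, 140
Step 2: The winning bid is the highest: 421
Step 3: The payment equals the second-highest bid: 267
Step 4: Surplus = winner's bid - payment = 421 - 267 = 154

154


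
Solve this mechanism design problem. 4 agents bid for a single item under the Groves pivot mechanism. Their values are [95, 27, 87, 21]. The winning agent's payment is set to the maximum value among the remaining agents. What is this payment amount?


Step 1: The efficient winner is agent 0 with value 95
Step 2: Other agents' values: [27, 87, 21]
Step 3: Pivot payment = max(others) = 87
Step 4: The winner pays 87

87


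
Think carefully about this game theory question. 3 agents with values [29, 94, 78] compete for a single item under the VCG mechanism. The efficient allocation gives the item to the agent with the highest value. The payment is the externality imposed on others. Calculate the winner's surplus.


Step 1: The winner is the agent with the highest value: agent 1 with value 94
Step 2: Values of other agents: [29, 78]
Step 3: VCG payment = max of others' values = 78
Step 4: Surplus = 94 - 78 = 16

16


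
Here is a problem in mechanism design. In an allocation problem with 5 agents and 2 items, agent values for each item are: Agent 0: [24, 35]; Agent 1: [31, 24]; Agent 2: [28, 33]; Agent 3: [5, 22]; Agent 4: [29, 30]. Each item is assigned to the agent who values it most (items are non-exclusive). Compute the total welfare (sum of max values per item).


Step 1: For each item, find the maximum value among all agents.
Step 2: Item 0 -> Agent 1 (value 31)
Step 3: Item 1 -> Agent 0 (value 35)
Step 4: Total welfare = 31 + 35 = 66

66


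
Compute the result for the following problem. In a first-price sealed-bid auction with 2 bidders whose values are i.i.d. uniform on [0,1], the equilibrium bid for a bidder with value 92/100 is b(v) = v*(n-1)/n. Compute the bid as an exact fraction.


Step 1: The symmetric BNE bidding function is b(v) = v * (n-1) / n
Step 2: Substitute v = 23/25 and n = 2
Step 3: b = 23/25 * 1/2
Step 4: b = 23/50

23/50


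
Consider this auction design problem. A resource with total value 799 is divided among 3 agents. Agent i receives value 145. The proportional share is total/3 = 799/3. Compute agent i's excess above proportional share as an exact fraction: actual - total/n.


Step 1: Proportional share = 799/3
Step 2: Agent's actual allocation = 145
Step 3: Excess = 145 - 799/3 = -364/3

-364/3


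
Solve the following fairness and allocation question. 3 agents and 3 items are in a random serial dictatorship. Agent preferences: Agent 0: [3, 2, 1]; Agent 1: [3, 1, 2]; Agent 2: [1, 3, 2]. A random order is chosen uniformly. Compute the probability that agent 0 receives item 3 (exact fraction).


Step 1: Agent 0 wants item 3
Step 2: There are 6 possible orderings of agents
Step 3: In 3 orderings, agent 0 gets item 3
Step 4: Probability = 3/6 = 1/2

1/2


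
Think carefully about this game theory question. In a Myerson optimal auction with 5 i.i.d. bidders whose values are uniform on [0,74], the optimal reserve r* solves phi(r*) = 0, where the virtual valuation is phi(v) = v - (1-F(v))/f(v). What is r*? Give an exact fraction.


Step 1: For U[0,74], F(v) = v/74 and f(v) = 1/74
Step 2: phi(v) = v - (1 - v/74)/(1/74) = v - (74 - v) = 2v - 74
Step 3: Set phi(r*) = 0: 2r* - 74 = 0
Step 4: r* = 74/2 = 37 (the number of bidders n = 5 does not enter)

37


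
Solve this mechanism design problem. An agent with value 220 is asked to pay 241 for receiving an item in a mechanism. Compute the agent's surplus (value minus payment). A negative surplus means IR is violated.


Step 1: Surplus = value - payment = 220 - 241 = -21
Step 2: IR is violated (surplus < 0)

-21


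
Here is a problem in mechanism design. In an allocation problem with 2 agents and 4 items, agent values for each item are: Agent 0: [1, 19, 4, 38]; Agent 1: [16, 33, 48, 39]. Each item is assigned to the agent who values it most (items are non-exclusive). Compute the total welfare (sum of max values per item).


Step 1: For each item, find the maximum value among all agents.
Step 2: Item 0 -> Agent 1 (value 16)
Step 3: Item 1 -> Agent 1 (value 33)
Step 4: Item 2 -> Agent 1 (value 48)
Step 5: Item 3 -> Agent 1 (value 39)
Step 6: Total welfare = 16 + 33 + 48 + 39 = 136

136


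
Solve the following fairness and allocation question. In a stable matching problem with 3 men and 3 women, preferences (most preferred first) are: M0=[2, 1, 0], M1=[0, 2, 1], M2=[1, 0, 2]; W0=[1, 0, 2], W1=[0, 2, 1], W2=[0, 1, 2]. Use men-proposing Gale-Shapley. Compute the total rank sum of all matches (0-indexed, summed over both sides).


Step 1: Run Gale-Shapley (men propose, women hold best offer):
  M0 proposes to W2; she accepts
  M1 proposes to W0; she accepts
  M2 proposes to W1; she accepts
Step 2: Final matching: W0-M1, W1-M2, W2-M0
Step 3: 0-indexed ranks (man's rank of his match, then woman's): 0 + 0 + 0 + 1 + 0 + 0
Step 4: Total rank sum = 1

1


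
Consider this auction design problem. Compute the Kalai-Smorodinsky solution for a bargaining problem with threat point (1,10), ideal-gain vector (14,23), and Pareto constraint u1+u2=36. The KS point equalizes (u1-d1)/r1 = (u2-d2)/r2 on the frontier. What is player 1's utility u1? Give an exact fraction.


Step 1: At the KS point, (u1-d1)/r1 = (u2-d2)/r2 = t and u1+u2 = 36
Step 2: u1 = d1 + r1*t and u2 = d2 + r2*t, so (d1 + r1*t) + (d2 + r2*t) = 36
Step 3: t = (36 - 1 - 10)/(14 + 23) = 25/37
Step 4: u1 = d1 + r1*t = 1 + 14 * 25/37 = 387/37
Step 5: (Check: u2 = d2 + r2*t = 945/37; u1+u2 = 387/37 + 945/37 = 36, on the frontier.)

387/37


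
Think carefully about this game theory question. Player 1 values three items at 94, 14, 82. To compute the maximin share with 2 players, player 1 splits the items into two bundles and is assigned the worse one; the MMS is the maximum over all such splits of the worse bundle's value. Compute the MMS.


Step 1: Item values = 94, 14, 82
Step 2: Enumerate all 2-bundle partitions and take the smaller bundle:
  Partition 1: {94} vs {14,82} -> bundles 94, 96; min = 94
  Partition 2: {14} vs {94,82} -> bundles 14, 176; min = 14
  Partition 3: {82} vs {94,14} -> bundles 82, 108; min = 82
Step 3: MMS = max(94, 14, 82) = 94

94


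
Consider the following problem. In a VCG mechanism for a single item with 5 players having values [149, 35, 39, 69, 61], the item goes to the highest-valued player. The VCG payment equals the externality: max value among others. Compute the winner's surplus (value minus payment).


Step 1: The winner is the agent with the highest value: agent 0 with value 149
Step 2: Values of other agents: [35, 39, 69, 61]
Step 3: VCG payment = max of others' values = 69
Step 4: Surplus = 149 - 69 = 80

80


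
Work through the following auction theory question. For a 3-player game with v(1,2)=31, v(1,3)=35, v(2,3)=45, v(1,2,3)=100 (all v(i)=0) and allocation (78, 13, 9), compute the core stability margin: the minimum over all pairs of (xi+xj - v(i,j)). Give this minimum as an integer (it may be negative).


Step 1: Slack for coalition (1,2): x1+x2 - v12 = 91 - 31 = 60
Step 2: Slack for coalition (1,3): x1+x3 - v13 = 87 - 35 = 52
Step 3: Slack for coalition (2,3): x2+x3 - v23 = 22 - 45 = -23
Step 4: Minimum slack = min(60, 52, -23) = -23, attained by (2,3); coalition (2,3) can block (slack < 0), so the allocation is not in the core

-23


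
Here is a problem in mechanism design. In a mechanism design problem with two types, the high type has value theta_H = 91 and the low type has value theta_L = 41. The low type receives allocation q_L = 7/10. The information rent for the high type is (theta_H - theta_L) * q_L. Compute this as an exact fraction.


Step 1: theta_H - theta_L = 91 - 41 = 50
Step 2: Information rent = (theta_H - theta_L) * q_L
Step 3: = 50 * 7/10
Step 4: = 35

35


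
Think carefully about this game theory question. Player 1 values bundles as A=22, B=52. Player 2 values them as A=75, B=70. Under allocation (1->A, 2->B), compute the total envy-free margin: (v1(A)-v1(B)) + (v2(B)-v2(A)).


Step 1: Player 1's margin = v1(A) - v1(B) = 22 - 52 = -30
Step 2: Player 2's margin = v2(B) - v2(A) = 70 - 75 = -5
Step 3: Total margin = -30 + -5 = -35

-35


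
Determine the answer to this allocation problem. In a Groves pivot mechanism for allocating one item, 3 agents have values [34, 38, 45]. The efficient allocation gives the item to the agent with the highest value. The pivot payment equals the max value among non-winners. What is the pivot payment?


Step 1: The efficient winner is agent 2 with value 45
Step 2: Other agents' values: [34, 38]
Step 3: Pivot payment = max(others) = 38
Step 4: The winner pays 38

38


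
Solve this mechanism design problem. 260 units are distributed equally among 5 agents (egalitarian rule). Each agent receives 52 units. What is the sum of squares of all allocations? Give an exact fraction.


Step 1: Each agent's share = 260/5 = 52
Step 2: Square of each share = (52)^2 = 2704
Step 3: Sum of squares = 5 * 2704 = 13520

13520


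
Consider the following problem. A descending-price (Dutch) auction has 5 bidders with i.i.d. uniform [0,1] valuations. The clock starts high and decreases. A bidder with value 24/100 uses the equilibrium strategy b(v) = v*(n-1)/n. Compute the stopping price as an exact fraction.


Step 1: Dutch auctions are strategically equivalent to first-price auctions
Step 2: The equilibrium bid is b(v) = v*(n-1)/n
Step 3: b = 6/25 * 4/5
Step 4: b = 24/125

24/125


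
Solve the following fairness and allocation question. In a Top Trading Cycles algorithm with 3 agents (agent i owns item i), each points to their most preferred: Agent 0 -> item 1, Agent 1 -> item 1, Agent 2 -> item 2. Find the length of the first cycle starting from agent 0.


Step 1: Trace the pointer graph from agent 0: 0 -> 1 -> 1
Step 2: A cycle is detected when we revisit agent 1
Step 3: The cycle is: 1 -> 1
Step 4: Cycle length = 1

1


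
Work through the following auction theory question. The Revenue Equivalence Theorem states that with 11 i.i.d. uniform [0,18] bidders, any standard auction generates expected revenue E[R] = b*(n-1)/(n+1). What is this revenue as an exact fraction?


Step 1: By Revenue Equivalence, expected revenue = b*(n-1)/(n+1)
Step 2: Substituting n = 11, b = 18
Step 3: Revenue = 18*(11-1)/(11+1) = 18*10/12
Step 4: Revenue = 180/12 = 15

15


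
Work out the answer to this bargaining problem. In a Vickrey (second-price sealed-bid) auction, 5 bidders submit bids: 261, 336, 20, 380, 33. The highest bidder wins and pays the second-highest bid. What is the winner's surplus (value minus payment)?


Step 1: Sort bids in descending order: 380, 336, 261, 33, 20
Step 2: The winning bid is the highest: 380
Step 3: The payment equals the second-highest bid: 336
Step 4: Surplus = winner's bid - payment = 380 - 336 = 44

44


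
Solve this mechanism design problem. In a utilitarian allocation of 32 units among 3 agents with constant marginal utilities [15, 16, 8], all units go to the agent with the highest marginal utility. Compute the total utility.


Step 1: The marginal utilities are [15, 16, 8]
Step 2: The highest marginal utility is 16
Step 3: All 32 units go to that agent
Step 4: Total utility = 16 * 32 = 512

512


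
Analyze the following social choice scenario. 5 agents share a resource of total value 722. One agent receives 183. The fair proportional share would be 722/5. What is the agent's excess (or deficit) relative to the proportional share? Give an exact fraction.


Step 1: Proportional share = 722/5
Step 2: Agent's actual allocation = 183
Step 3: Excess = 183 - 722/5 = 193/5

193/5


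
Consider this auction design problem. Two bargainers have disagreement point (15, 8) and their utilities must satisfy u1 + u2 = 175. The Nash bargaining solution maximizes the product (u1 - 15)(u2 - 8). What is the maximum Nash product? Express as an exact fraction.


Step 1: The Nash solution splits surplus symmetrically above the disagreement point
Step 2: u1 = (total + d1 - d2)/2 = (175 + 15 - 8)/2 = 91
Step 3: u2 = (total - d1 + d2)/2 = (175 - 15 + 8)/2 = 84
Step 4: Nash product = (91 - 15) * (84 - 8)
Step 5: = 76 * 76 = 5776

5776


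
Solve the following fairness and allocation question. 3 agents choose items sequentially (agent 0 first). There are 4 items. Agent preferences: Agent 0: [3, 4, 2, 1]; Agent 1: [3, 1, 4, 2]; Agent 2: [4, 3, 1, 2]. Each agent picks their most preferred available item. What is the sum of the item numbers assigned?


Step 1: Agent 0 picks item 3
Step 2: Agent 1 picks item 1
Step 3: Agent 2 picks item 4
Step 4: Sum = 3 + 1 + 4 = 8

8


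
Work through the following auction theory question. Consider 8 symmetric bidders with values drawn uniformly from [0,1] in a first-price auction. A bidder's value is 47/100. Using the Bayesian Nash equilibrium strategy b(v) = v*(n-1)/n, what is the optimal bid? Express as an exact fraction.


Step 1: The symmetric BNE bidding function is b(v) = v * (n-1) / n
Step 2: Substitute v = 47/100 and n = 8
Step 3: b = 47/100 * 7/8
Step 4: b = 329/800

329/800


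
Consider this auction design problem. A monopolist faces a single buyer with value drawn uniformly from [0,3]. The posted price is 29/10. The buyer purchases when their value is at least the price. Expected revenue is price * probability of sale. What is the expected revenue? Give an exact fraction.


Step 1: Posted price r = 29/10, value support [0,3]
Step 2: P(v >= r) = (3 - 29/10)/3 = 1/30
Step 3: Expected revenue = r * P(v >= r) = 29/10 * 1/30
Step 4: Revenue = 29/300

29/300


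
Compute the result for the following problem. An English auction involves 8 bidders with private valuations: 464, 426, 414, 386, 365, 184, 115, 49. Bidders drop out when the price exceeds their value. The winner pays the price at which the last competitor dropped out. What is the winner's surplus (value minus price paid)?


Step 1: Identify the highest value: 464
Step 2: Identify the second-highest value: 426
Step 3: The final price = second-highest value = 426
Step 4: Surplus = 464 - 426 = 38

38


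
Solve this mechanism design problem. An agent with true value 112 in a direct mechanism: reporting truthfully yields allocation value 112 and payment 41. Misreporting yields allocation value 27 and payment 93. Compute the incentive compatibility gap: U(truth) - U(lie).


Step 1: U(truth) = value - payment = 112 - 41 = 71
Step 2: U(lie) = allocation - payment = 27 - 93 = -66
Step 3: IC gap = 71 - (-66) = 137

137


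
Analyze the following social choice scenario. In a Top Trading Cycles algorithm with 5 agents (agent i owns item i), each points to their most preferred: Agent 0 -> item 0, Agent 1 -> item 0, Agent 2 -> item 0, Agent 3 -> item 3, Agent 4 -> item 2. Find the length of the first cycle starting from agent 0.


Step 1: Trace the pointer graph from agent 0: 0 -> 0
Step 2: A cycle is detected when we revisit agent 0
Step 3: The cycle is: 0 -> 0
Step 4: Cycle length = 1

1


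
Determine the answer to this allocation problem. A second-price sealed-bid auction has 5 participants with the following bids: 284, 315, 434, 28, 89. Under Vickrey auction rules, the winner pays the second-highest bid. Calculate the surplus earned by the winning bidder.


Step 1: Sort bids in descending order: 434, 315, 284, 89, 28
Step 2: The winning bid is the highest: 434
Step 3: The payment equals the second-highest bid: 315
Step 4: Surplus = winner's bid - payment = 434 - 315 = 119

119


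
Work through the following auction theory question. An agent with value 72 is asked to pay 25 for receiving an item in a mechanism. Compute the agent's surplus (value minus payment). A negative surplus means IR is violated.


Step 1: Surplus = value - payment = 72 - 25 = 47
Step 2: IR is satisfied (surplus >= 0)

47


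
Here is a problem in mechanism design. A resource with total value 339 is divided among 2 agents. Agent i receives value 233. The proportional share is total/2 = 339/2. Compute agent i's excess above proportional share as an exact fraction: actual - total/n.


Step 1: Proportional share = 339/2
Step 2: Agent's actual allocation = 233
Step 3: Excess = 233 - 339/2 = 127/2

127/2


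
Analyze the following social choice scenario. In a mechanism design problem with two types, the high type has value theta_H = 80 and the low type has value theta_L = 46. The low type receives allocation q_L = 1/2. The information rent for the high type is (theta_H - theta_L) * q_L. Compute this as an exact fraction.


Step 1: theta_H - theta_L = 80 - 46 = 34
Step 2: Information rent = (theta_H - theta_L) * q_L
Step 3: = 34 * 1/2
Step 4: = 17

17


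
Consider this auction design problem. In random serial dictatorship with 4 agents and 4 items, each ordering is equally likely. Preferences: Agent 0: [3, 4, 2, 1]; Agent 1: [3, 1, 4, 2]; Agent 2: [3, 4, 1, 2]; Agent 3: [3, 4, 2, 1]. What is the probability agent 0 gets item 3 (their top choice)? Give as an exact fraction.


Step 1: Agent 0 wants item 3
Step 2: There are 24 possible orderings of agents
Step 3: In 6 orderings, agent 0 gets item 3
Step 4: Probability = 6/24 = 1/4

1/4


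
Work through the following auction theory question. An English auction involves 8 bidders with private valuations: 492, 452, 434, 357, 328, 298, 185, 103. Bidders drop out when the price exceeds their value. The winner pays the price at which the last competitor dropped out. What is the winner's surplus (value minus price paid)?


Step 1: Identify the highest value: 492
Step 2: Identify the second-highest value: 452
Step 3: The final price = second-highest value = 452
Step 4: Surplus = 492 - 452 = 40

40


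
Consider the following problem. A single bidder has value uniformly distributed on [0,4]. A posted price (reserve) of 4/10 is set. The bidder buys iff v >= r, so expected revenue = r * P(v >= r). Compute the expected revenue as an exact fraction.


Step 1: Posted price r = 2/5, value support [0,4]
Step 2: P(v >= r) = (4 - 2/5)/4 = 9/10
Step 3: Expected revenue = r * P(v >= r) = 2/5 * 9/10
Step 4: Revenue = 9/25

9/25


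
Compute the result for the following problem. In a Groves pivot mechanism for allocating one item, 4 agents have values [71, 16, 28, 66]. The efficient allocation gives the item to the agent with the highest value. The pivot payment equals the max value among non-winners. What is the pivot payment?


Step 1: The efficient winner is agent 0 with value 71
Step 2: Other agents' values: [16, 28, 66]
Step 3: Pivot payment = max(others) = 66
Step 4: The winner pays 66

66


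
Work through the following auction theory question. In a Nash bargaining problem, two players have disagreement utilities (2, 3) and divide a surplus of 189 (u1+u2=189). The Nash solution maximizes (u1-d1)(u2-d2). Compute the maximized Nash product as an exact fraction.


Step 1: The Nash solution splits surplus symmetrically above the disagreement point
Step 2: u1 = (total + d1 - d2)/2 = (189 + 2 - 3)/2 = 94
Step 3: u2 = (total - d1 + d2)/2 = (189 - 2 + 3)/2 = 95
Step 4: Nash product = (94 - 2) * (95 - 3)
Step 5: = 92 * 92 = 8464

8464


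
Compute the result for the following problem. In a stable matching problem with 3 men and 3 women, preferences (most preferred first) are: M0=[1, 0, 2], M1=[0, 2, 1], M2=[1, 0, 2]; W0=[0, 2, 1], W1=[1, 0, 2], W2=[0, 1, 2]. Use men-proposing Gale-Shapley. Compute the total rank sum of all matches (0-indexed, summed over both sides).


Step 1: Run Gale-Shapley (men propose, women hold best offer):
  M0 proposes to W1; she accepts
  M1 proposes to W0; she accepts
  M2 proposes to W1; rejected
  M2 proposes to W0; she switches from M1
  M1 proposes to W2; she accepts
Step 2: Final matching: W0-M2, W1-M0, W2-M1
Step 3: 0-indexed ranks (man's rank of his match, then woman's): 1 + 1 + 0 + 1 + 1 + 1
Step 4: Total rank sum = 5

5


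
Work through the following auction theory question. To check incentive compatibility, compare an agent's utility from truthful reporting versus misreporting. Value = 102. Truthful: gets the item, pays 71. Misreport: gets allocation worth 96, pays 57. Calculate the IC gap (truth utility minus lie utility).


Step 1: U(truth) = value - payment = 102 - 71 = 31
Step 2: U(lie) = allocation - payment = 96 - 57 = 39
Step 3: IC gap = 31 - 39 = -8

-8


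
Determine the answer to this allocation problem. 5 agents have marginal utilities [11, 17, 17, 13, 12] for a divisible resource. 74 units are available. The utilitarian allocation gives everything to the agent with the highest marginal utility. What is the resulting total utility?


Step 1: The marginal utilities are [11, 17, 17, 13, 12]
Step 2: The highest marginal utility is 17
Step 3: All 74 units go to that agent
Step 4: Total utility = 17 * 74 = 1258

1258


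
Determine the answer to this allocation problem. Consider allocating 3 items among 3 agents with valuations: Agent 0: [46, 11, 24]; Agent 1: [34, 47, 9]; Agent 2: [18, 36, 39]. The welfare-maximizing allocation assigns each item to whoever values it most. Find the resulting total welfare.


Step 1: For each item, find the maximum value among all agents.
Step 2: Item 0 -> Agent 0 (value 46)
Step 3: Item 1 -> Agent 1 (value 47)
Step 4: Item 2 -> Agent 2 (value 39)
Step 5: Total welfare = 46 + 47 + 39 = 132

132


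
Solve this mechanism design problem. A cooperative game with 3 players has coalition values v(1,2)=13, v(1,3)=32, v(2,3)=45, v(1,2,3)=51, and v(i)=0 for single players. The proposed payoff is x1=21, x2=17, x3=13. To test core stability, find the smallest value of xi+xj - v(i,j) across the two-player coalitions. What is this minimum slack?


Step 1: Slack for coalition (1,2): x1+x2 - v12 = 38 - 13 = 25
Step 2: Slack for coalition (1,3): x1+x3 - v13 = 34 - 32 = 2
Step 3: Slack for coalition (2,3): x2+x3 - v23 = 30 - 45 = -15
Step 4: Minimum slack = min(25, 2, -15) = -15, attained by (2,3); coalition (2,3) can block (slack < 0), so the allocation is not in the core

-15


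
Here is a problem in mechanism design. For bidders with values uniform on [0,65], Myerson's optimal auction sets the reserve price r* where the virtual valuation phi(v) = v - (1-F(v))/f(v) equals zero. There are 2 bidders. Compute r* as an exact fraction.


Step 1: For U[0,65], F(v) = v/65 and f(v) = 1/65
Step 2: phi(v) = v - (1 - v/65)/(1/65) = v - (65 - v) = 2v - 65
Step 3: Set phi(r*) = 0: 2r* - 65 = 0
Step 4: r* = 65/2 (the number of bidders n = 2 does not enter)

65/2


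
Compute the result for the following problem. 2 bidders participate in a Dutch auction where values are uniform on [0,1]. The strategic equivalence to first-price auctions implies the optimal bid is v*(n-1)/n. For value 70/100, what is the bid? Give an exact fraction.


Step 1: Dutch auctions are strategically equivalent to first-price auctions
Step 2: The equilibrium bid is b(v) = v*(n-1)/n
Step 3: b = 7/10 * 1/2
Step 4: b = 7/20

7/20


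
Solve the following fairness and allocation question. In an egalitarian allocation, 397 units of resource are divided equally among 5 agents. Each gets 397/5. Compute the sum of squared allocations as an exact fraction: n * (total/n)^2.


Step 1: Each agent's share = 397/5
Step 2: Square of each share = (397/5)^2 = 157609/25
Step 3: Sum of squares = 5 * 157609/25 = 157609/5

157609/5


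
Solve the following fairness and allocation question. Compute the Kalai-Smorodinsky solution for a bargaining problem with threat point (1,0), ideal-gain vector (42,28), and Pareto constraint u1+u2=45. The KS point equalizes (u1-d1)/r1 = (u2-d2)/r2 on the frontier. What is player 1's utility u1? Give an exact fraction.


Step 1: At the KS point, (u1-d1)/r1 = (u2-d2)/r2 = t and u1+u2 = 45
Step 2: u1 = d1 + r1*t and u2 = d2 + r2*t, so (d1 + r1*t) + (d2 + r2*t) = 45
Step 3: t = (45 - 1 - 0)/(42 + 28) = 44/70 = 22/35
Step 4: u1 = d1 + r1*t = 1 + 42 * 22/35 = 137/5
Step 5: (Check: u2 = d2 + r2*t = 88/5; u1+u2 = 137/5 + 88/5 = 45, on the frontier.)

137/5


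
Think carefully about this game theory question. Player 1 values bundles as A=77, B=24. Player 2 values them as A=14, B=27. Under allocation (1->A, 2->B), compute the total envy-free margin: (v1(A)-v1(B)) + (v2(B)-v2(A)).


Step 1: Player 1's margin = v1(A) - v1(B) = 77 - 24 = 53
Step 2: Player 2's margin = v2(B) - v2(A) = 27 - 14 = 13
Step 3: Total margin = 53 + 13 = 66

66


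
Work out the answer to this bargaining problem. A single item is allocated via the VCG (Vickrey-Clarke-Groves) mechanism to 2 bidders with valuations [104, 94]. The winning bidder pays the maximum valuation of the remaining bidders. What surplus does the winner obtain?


Step 1: The winner is the agent with the highest value: agent 0 with value 104
Step 2: Values of other agents: [94]
Step 3: VCG payment = max of others' values = 94
Step 4: Surplus = 104 - 94 = 10

10


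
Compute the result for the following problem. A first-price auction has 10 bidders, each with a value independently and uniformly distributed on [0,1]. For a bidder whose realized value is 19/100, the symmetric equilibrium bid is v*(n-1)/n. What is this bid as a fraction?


Step 1: The symmetric BNE bidding function is b(v) = v * (n-1) / n
Step 2: Substitute v = 19/100 and n = 10
Step 3: b = 19/100 * 9/10
Step 4: b = 171/1000

171/1000


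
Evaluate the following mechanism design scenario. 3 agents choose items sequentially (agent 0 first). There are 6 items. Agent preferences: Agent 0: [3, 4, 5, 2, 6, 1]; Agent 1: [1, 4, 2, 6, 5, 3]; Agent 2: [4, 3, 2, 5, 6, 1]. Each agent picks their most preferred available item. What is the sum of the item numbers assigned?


Step 1: Agent 0 picks item 3
Step 2: Agent 1 picks item 1
Step 3: Agent 2 picks item 4
Step 4: Sum = 3 + 1 + 4 = 8

8


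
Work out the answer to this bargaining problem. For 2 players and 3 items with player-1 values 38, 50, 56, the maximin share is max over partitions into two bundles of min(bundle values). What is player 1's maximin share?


Step 1: Item values = 38, 50, 56
Step 2: Enumerate all 2-bundle partitions and take the smaller bundle:
  Partition 1: {38} vs {50,56} -> bundles 38, 106; min = 38
  Partition 2: {50} vs {38,56} -> bundles 50, 94; min = 50
  Partition 3: {56} vs {38,50} -> bundles 56, 88; min = 56
Step 3: MMS = max(38, 50, 56) = 56

56


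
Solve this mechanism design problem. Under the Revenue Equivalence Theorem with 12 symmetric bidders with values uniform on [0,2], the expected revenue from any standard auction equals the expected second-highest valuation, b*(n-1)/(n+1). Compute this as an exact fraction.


Step 1: By Revenue Equivalence, expected revenue = b*(n-1)/(n+1)
Step 2: Substituting n = 12, b = 2
Step 3: Revenue = 2*(12-1)/(12+1) = 2*11/13
Step 4: Revenue = 22/13

22/13


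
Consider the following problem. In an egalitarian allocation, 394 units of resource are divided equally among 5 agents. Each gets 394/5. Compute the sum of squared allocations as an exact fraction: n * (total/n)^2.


Step 1: Each agent's share = 394/5
Step 2: Square of each share = (394/5)^2 = 155236/25
Step 3: Sum of squares = 5 * 155236/25 = 155236/5

155236/5


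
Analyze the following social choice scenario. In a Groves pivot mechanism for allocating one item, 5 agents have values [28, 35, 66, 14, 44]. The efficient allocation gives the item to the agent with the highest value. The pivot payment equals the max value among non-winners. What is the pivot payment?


Step 1: The efficient winner is agent 2 with value 66
Step 2: Other agents' values: [28, 35, 14, 44]
Step 3: Pivot payment = max(others) = 44
Step 4: The winner pays 44

44


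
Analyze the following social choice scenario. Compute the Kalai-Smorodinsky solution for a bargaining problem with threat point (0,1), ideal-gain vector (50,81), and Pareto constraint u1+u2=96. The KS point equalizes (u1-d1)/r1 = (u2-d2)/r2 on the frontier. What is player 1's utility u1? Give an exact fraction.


Step 1: At the KS point, (u1-d1)/r1 = (u2-d2)/r2 = t and u1+u2 = 96
Step 2: u1 = d1 + r1*t and u2 = d2 + r2*t, so (d1 + r1*t) + (d2 + r2*t) = 96
Step 3: t = (96 - 0 - 1)/(50 + 81) = 95/131
Step 4: u1 = d1 + r1*t = 0 + 50 * 95/131 = 4750/131
Step 5: (Check: u2 = d2 + r2*t = 7826/131; u1+u2 = 4750/131 + 7826/131 = 96, on the frontier.)

4750/131


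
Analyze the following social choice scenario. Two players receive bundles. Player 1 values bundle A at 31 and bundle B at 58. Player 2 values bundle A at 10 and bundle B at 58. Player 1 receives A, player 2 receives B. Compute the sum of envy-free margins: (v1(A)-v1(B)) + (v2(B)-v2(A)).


Step 1: Player 1's margin = v1(A) - v1(B) = 31 - 58 = -27
Step 2: Player 2's margin = v2(B) - v2(A) = 58 - 10 = 48
Step 3: Total margin = -27 + 48 = 21

21


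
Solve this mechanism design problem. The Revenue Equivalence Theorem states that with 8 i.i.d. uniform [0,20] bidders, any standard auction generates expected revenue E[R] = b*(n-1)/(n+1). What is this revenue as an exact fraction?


Step 1: By Revenue Equivalence, expected revenue = b*(n-1)/(n+1)
Step 2: Substituting n = 8, b = 20
Step 3: Revenue = 20*(8-1)/(8+1) = 20*7/9
Step 4: Revenue = 140/9

140/9


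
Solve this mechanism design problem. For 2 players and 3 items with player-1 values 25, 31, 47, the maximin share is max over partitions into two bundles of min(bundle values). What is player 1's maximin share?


Step 1: Item values = 25, 31, 47
Step 2: Enumerate all 2-bundle partitions and take the smaller bundle:
  Partition 1: {25} vs {31,47} -> bundles 25, 78; min = 25
  Partition 2: {31} vs {25,47} -> bundles 31, 72; min = 31
  Partition 3: {47} vs {25,31} -> bundles 47, 56; min = 47
Step 3: MMS = max(25, 31, 47) = 47

47


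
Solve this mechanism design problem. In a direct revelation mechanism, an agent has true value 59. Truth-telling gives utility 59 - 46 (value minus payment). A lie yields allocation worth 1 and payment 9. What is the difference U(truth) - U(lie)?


Step 1: U(truth) = value - payment = 59 - 46 = 13
Step 2: U(lie) = allocation - payment = 1 - 9 = -8
Step 3: IC gap = 13 - (-8) = 21

21


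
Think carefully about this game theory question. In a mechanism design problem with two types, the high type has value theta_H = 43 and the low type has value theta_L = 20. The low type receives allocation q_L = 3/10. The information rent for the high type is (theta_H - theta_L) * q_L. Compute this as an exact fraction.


Step 1: theta_H - theta_L = 43 - 20 = 23
Step 2: Information rent = (theta_H - theta_L) * q_L
Step 3: = 23 * 3/10
Step 4: = 69/10

69/10


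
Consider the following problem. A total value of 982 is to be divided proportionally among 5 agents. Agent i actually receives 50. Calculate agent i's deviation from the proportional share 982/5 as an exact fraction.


Step 1: Proportional share = 982/5
Step 2: Agent's actual allocation = 50
Step 3: Excess = 50 - 982/5 = -732/5

-732/5


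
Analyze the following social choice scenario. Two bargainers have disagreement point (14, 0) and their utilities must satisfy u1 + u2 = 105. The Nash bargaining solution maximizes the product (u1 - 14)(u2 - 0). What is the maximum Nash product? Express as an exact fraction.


Step 1: The Nash solution splits surplus symmetrically above the disagreement point
Step 2: u1 = (total + d1 - d2)/2 = (105 + 14 - 0)/2 = 119/2
Step 3: u2 = (total - d1 + d2)/2 = (105 - 14 + 0)/2 = 91/2
Step 4: Nash product = (119/2 - 14) * (91/2 - 0)
Step 5: = 91/2 * 91/2 = 8281/4

8281/4


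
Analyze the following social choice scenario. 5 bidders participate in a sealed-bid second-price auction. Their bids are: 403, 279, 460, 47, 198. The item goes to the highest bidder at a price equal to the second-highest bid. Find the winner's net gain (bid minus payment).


Step 1: Sort bids in descending order: 460, 403, 279, 198, 47
Step 2: The winning bid is the highest: 460
Step 3: The payment equals the second-highest bid: 403
Step 4: Surplus = winner's bid - payment = 460 - 403 = 57

57


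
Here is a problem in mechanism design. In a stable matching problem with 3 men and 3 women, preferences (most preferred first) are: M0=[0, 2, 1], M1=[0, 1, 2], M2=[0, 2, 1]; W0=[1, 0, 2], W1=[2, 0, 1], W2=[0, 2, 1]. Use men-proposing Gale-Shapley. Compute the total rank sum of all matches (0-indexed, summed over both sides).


Step 1: Run Gale-Shapley (men propose, women hold best offer):
  M0 proposes to W0; she accepts
  M1 proposes to W0; she switches from M0
  M2 proposes to W0; rejected
  M2 proposes to W2; she accepts
  M0 proposes to W2; she switches from M2
  M2 proposes to W1; she accepts
Step 2: Final matching: W0-M1, W1-M2, W2-M0
Step 3: 0-indexed ranks (man's rank of his match, then woman's): 0 + 0 + 2 + 0 + 1 + 0
Step 4: Total rank sum = 3

3


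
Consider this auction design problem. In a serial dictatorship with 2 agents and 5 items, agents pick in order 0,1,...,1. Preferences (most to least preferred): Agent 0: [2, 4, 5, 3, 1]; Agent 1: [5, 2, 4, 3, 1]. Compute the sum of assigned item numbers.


Step 1: Agent 0 picks item 2
Step 2: Agent 1 picks item 5
Step 3: Sum = 2 + 5 = 7

7


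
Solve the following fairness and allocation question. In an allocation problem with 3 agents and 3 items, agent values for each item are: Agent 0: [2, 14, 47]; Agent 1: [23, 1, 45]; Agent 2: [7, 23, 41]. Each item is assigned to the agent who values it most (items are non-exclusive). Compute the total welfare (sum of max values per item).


Step 1: For each item, find the maximum value among all agents.
Step 2: Item 0 -> Agent 1 (value 23)
Step 3: Item 1 -> Agent 2 (value 23)
Step 4: Item 2 -> Agent 0 (value 47)
Step 5: Total welfare = 23 + 23 + 47 = 93

93


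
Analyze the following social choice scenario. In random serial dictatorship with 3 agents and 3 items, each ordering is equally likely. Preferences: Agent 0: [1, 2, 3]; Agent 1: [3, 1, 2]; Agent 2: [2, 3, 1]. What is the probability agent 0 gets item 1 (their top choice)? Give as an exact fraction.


Step 1: Agent 0 wants item 1
Step 2: There are 6 possible orderings of agents
Step 3: In 6 orderings, agent 0 gets item 1
Step 4: Probability = 6/6 = 1

1


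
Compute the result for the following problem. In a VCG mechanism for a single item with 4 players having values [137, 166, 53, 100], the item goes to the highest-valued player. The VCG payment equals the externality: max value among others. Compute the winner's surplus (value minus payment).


Step 1: The winner is the agent with the highest value: agent 1 with value 166
Step 2: Values of other agents: [137, 53, 100]
Step 3: VCG payment = max of others' values = 137
Step 4: Surplus = 166 - 137 = 29

29


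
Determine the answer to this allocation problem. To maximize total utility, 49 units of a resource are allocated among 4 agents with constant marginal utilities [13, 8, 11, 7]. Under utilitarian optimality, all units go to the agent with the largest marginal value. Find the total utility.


Step 1: The marginal utilities are [13, 8, 11, 7]
Step 2: The highest marginal utility is 13
Step 3: All 49 units go to that agent
Step 4: Total utility = 13 * 49 = 637

637


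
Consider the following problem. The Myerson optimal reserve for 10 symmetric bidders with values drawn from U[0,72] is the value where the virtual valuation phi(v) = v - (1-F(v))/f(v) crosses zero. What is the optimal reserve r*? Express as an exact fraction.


Step 1: For U[0,72], F(v) = v/72 and f(v) = 1/72
Step 2: phi(v) = v - (1 - v/72)/(1/72) = v - (72 - v) = 2v - 72
Step 3: Set phi(r*) = 0: 2r* - 72 = 0
Step 4: r* = 72/2 = 36 (the number of bidders n = 10 does not enter)

36


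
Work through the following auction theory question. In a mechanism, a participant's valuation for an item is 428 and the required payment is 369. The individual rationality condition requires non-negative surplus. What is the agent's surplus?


Step 1: Surplus = value - payment = 428 - 369 = 59
Step 2: IR is satisfied (surplus >= 0)

59


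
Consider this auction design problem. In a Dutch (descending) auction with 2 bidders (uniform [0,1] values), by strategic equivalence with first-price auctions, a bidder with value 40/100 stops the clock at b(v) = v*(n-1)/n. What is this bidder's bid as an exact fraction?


Step 1: Dutch auctions are strategically equivalent to first-price auctions
Step 2: The equilibrium bid is b(v) = v*(n-1)/n
Step 3: b = 2/5 * 1/2
Step 4: b = 1/5

1/5


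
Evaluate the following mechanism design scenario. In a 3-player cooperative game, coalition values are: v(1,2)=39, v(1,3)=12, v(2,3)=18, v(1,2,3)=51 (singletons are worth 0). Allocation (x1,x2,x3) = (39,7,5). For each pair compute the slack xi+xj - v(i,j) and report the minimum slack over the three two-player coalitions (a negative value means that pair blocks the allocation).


Step 1: Slack for coalition (1,2): x1+x2 - v12 = 46 - 39 = 7
Step 2: Slack for coalition (1,3): x1+x3 - v13 = 44 - 12 = 32
Step 3: Slack for coalition (2,3): x2+x3 - v23 = 12 - 18 = -6
Step 4: Minimum slack = min(7, 32, -6) = -6, attained by (2,3); coalition (2,3) can block (slack < 0), so the allocation is not in the core

-6


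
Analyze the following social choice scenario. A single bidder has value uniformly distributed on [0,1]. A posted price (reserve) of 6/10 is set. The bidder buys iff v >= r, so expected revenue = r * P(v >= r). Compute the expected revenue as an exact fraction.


Step 1: Posted price r = 3/5, value support [0,1]
Step 2: P(v >= r) = (1 - 3/5)/1 = 2/5
Step 3: Expected revenue = r * P(v >= r) = 3/5 * 2/5
Step 4: Revenue = 6/25

6/25
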